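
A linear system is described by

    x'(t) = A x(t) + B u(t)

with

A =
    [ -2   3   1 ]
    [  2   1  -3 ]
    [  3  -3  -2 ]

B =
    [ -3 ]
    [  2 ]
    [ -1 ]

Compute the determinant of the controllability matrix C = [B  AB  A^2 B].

-3152

AB = [[11], [-1], [-13]]
A^2B = [[-38], [60], [62]]
Controllability matrix C = [B  AB  A^2B] = [[-3, 11, -38], [2, -1, 60], [-1, -13, 62]]
Expanding along the first row, det(C) = (-3)·((-1)·62 - 60·(-13)) - 11·(2·62 - 60·(-1)) + (-38)·(2·(-13) - (-1)·(-1)) = (-3)·718 - 11·184 + (-38)·(-27) = -3152
Since det(C) ≠ 0, rank(C) = 3 and the system is completely controllable.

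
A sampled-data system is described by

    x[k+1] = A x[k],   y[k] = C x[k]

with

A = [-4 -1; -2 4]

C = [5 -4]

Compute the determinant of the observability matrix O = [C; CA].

-153

CA = [[-12, -21]]
Observability matrix O = [C; CA] = [[5, -4], [-12, -21]]
det(O) = 5·(-21) - (-4)·(-12) = -105 - 48 = -153
Since det(O) ≠ 0, rank(O) = 2 and the system is completely observable.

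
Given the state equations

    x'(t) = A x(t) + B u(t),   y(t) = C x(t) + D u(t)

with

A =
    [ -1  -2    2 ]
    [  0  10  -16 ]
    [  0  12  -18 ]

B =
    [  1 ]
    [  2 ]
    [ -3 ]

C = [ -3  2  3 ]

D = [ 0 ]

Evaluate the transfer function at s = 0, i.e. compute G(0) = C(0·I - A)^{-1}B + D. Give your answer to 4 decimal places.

39.5000

G(0) = C(-A)^{-1}B + D = -C A^{-1} B + D.
det A = -12, so A^{-1} = (1/-12)·adj(A) = [[-1, 1, -1], [0, -3/2, 4/3], [0, -1, 5/6]]
A^{-1} B = [4, -7, -9/2]^T
C A^{-1} B = -79/2
G(0) = D - C A^{-1} B = 0 - (-79/2) = 79/2 ≈ 39.5000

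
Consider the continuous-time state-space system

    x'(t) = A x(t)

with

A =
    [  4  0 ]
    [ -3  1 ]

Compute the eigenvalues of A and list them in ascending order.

det(sI - A) = s^2 - (tr A)s + det A, with tr A = 4 + 1 = 5 and det A = 4·1 - 0·(-3) = 4 - 0 = 4.
So p(s) = det(sI - A) = s^2 - 5s + 4.
Factor s^2 - 5s + 4: two numbers with sum 5 and product 4 are 4 and 1, so s^2 - 5s + 4 = (s - 4)(s - 1).
Hence p(s) = (s - 4) (s - 1), with roots 1, 4.
At least one eigenvalue has non-negative real part, so the system is not asymptotically stable.

1, 4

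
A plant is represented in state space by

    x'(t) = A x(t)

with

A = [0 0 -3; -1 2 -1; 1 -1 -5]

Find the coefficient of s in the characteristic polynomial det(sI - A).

-8

Expand det(sI - A) for the 3×3 matrix.
p(s) = s^3 + 3s^2 - 8s - 3.
(Check: constant term = det(-A) = (-1)^3 det A = -3; coefficient of s^2 = -tr A = 3.)
The coefficient of s is -8.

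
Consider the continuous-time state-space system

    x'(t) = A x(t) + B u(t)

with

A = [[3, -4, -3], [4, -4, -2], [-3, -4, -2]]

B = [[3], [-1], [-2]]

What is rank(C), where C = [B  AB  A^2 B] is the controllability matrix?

3

AB = [[19], [20], [-1]]
A^2B = [[-20], [-2], [-135]]
Controllability matrix C = [B  AB  A^2B] = [[3, 19, -20], [-1, 20, -2], [-2, -1, -135]]
det(C) = 3·(20·(-135) - (-2)·(-1)) - 19·((-1)·(-135) - (-2)·(-2)) + (-20)·((-1)·(-1) - 20·(-2)) = 3·(-2702) - 19·131 + (-20)·41 = -11415 ≠ 0, so rank(C) = 3.
rank(C) = 3 = n, so the pair (A, B) is completely controllable.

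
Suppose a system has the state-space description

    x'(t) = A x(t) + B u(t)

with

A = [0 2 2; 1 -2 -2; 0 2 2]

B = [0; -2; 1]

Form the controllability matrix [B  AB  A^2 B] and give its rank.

3

AB = [[-2], [2], [-2]]
A^2B = [[0], [-2], [0]]
Controllability matrix C = [B  AB  A^2B] = [[0, -2, 0], [-2, 2, -2], [1, -2, 0]]
det(C) = 0·(2·0 - (-2)·(-2)) - (-2)·((-2)·0 - (-2)·1) + 0·((-2)·(-2) - 2·1) = 0·(-4) - (-2)·2 + 0·2 = 4 ≠ 0, so rank(C) = 3.
rank(C) = 3 = n, so the pair (A, B) is completely controllable.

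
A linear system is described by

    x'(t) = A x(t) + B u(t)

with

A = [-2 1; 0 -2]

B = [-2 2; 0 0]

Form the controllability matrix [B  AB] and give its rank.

AB = [[4, -4], [0, 0]]
Controllability matrix C = [B  AB] = [[-2, 2, 4, -4], [0, 0, 0, 0]]
Every column of C is a scalar multiple of column 1 = [-2, 0] (multipliers 1, -1, -2, 2), so the columns span a one-dimensional space.
C ≠ 0, hence rank(C) = 1.
rank(C) = 1 < n = 2, so the pair (A, B) is not completely controllable.

1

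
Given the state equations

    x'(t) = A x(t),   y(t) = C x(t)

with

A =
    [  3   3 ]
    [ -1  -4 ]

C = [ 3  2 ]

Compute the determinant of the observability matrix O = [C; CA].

CA = [[7, 1]]
Observability matrix O = [C; CA] = [[3, 2], [7, 1]]
det(O) = 3·1 - 2·7 = 3 - 14 = -11
Since det(O) ≠ 0, rank(O) = 2 and the system is completely observable.

-11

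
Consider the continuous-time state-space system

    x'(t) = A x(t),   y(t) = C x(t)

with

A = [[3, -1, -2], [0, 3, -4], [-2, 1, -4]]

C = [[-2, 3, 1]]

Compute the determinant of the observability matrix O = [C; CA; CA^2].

-1024

CA = [[-8, 12, -12]]
CA^2 = [[0, 32, 16]]
Observability matrix O = [C; CA; CA^2] = [[-2, 3, 1], [-8, 12, -12], [0, 32, 16]]
Expanding along the first row, det(O) = (-2)·(12·16 - (-12)·32) - 3·((-8)·16 - (-12)·0) + 1·((-8)·32 - 12·0) = (-2)·576 - 3·(-128) + 1·(-256) = -1024
Since det(O) ≠ 0, rank(O) = 3 and the system is completely observable.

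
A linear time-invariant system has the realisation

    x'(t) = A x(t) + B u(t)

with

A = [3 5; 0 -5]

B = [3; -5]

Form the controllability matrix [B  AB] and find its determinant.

AB = [[-16], [25]]
Controllability matrix C = [B  AB] = [[3, -16], [-5, 25]]
det(C) = 3·25 - (-16)·(-5) = 75 - 80 = -5
Since det(C) ≠ 0, rank(C) = 2 and the system is completely controllable.

-5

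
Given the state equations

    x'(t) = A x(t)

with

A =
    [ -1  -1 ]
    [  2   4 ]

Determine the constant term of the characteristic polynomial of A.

-2

For a 2×2 matrix, det(sI - A) = s^2 - (tr A)s + det A.
tr A = 3, det A = -2.
So p(s) = s^2 - 3s - 2.
The constant term is -2.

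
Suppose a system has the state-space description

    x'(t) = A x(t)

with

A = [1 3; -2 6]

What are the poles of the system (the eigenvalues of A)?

3, 4

det(sI - A) = s^2 - (tr A)s + det A, with tr A = 1 + 6 = 7 and det A = 1·6 - 3·(-2) = 6 - (-6) = 12.
So p(s) = det(sI - A) = s^2 - 7s + 12.
Factor s^2 - 7s + 12: two numbers with sum 7 and product 12 are 4 and 3, so s^2 - 7s + 12 = (s - 4)(s - 3).
Hence p(s) = (s - 4) (s - 3), with roots 3, 4.
At least one eigenvalue has non-negative real part, so the system is not asymptotically stable.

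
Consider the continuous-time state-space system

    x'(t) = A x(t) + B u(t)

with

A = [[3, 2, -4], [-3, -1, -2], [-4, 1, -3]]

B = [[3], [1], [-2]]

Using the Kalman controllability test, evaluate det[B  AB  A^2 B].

AB = [[19], [-6], [-5]]
A^2B = [[65], [-41], [-67]]
Controllability matrix C = [B  AB  A^2B] = [[3, 19, 65], [1, -6, -41], [-2, -5, -67]]
Expanding along the first row, det(C) = 3·((-6)·(-67) - (-41)·(-5)) - 19·(1·(-67) - (-41)·(-2)) + 65·(1·(-5) - (-6)·(-2)) = 3·197 - 19·(-149) + 65·(-17) = 2317
Since det(C) ≠ 0, rank(C) = 3 and the system is completely controllable.

2317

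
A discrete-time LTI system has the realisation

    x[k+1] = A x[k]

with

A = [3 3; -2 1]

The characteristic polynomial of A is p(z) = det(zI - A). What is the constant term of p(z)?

9

For a 2×2 matrix, det(zI - A) = z^2 - (tr A)z + det A.
tr A = 4, det A = 9.
So p(z) = z^2 - 4z + 9.
The constant term is 9.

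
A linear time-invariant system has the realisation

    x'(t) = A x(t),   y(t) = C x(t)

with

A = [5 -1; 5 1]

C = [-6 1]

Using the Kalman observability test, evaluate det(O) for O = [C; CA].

CA = [[-25, 7]]
Observability matrix O = [C; CA] = [[-6, 1], [-25, 7]]
det(O) = (-6)·7 - 1·(-25) = -42 - (-25) = -17
Since det(O) ≠ 0, rank(O) = 2 and the system is completely observable.

-17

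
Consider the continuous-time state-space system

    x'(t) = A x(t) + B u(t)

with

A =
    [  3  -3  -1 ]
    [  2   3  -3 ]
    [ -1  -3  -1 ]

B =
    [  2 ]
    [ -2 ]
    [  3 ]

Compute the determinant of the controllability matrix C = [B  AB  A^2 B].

AB = [[9], [-11], [1]]
A^2B = [[59], [-18], [23]]
Controllability matrix C = [B  AB  A^2B] = [[2, 9, 59], [-2, -11, -18], [3, 1, 23]]
Expanding along the first row, det(C) = 2·((-11)·23 - (-18)·1) - 9·((-2)·23 - (-18)·3) + 59·((-2)·1 - (-11)·3) = 2·(-235) - 9·8 + 59·31 = 1287
Since det(C) ≠ 0, rank(C) = 3 and the system is completely controllable.

1287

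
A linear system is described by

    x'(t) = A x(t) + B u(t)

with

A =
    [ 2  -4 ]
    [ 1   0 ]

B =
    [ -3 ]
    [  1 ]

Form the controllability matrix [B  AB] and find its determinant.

19

AB = [[-10], [-3]]
Controllability matrix C = [B  AB] = [[-3, -10], [1, -3]]
det(C) = (-3)·(-3) - (-10)·1 = 9 - (-10) = 19
Since det(C) ≠ 0, rank(C) = 2 and the system is completely controllable.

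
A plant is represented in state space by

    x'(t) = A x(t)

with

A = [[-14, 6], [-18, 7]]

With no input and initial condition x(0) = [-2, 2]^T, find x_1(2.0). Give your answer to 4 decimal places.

det(sI - A) = s^2 - (tr A)s + det A, with tr A = (-14) + 7 = -7 and det A = (-14)·7 - 6·(-18) = -98 - (-108) = 10.
So p(s) = det(sI - A) = s^2 + 7s + 10.
Factor s^2 + 7s + 10: two numbers with sum -7 and product 10 are -2 and -5, so s^2 + 7s + 10 = (s + 2)(s + 5).
Hence p(s) = (s + 2) (s + 5), with roots -5, -2.
The eigenvalues -5, -2 are distinct and real, so A is diagonalisable and x(t) = e^{At} x(0) = V diag(e^{λ_i t}) V^{-1} x(0), where the columns of V are the eigenvectors.
λ = -5: A - (-5)I = [[-9, 6], [-18, 12]]. Row 1 gives (-9)·v1 + 6·v2 = 0, so take v_1 = [2, 3]^T.
λ = -2: A - (-2)I = [[-12, 6], [-18, 9]]. Row 1 gives (-12)·v1 + 6·v2 = 0, so take v_2 = [1, 2]^T.
V = [v_1 v_2] = [[2, 1], [3, 2]] has det V = 1, so V^{-1} = adj(V)/det V = [[2, -1], [-3, 2]].
Modal coordinates z(0) = V^{-1} x(0): 2·(-2) + (-1)·2 = -6; (-3)·(-2) + 2·2 = 10; so z(0) = [-6, 10]^T.
x_1(t) = Σ_i (v_i)_1 · z_i(0) · e^{λ_i t} (row 1 of V times the modal terms).
x_1(2.0) = 2·(-6)·e^{-5·2.0} + 1·10·e^{-2·2.0} = (-12)·0.000045 + 10·0.018316 = 0.1826.

0.1826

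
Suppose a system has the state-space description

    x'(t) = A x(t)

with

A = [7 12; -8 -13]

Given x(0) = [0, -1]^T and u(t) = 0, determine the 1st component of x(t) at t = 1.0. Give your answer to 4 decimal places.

det(sI - A) = s^2 - (tr A)s + det A, with tr A = 7 + (-13) = -6 and det A = 7·(-13) - 12·(-8) = -91 - (-96) = 5.
So p(s) = det(sI - A) = s^2 + 6s + 5.
Factor s^2 + 6s + 5: two numbers with sum -6 and product 5 are -1 and -5, so s^2 + 6s + 5 = (s + 1)(s + 5).
Hence p(s) = (s + 1) (s + 5), with roots -5, -1.
The eigenvalues -5, -1 are distinct and real, so A is diagonalisable and x(t) = e^{At} x(0) = V diag(e^{λ_i t}) V^{-1} x(0), where the columns of V are the eigenvectors.
λ = -5: A - (-5)I = [[12, 12], [-8, -8]]. Row 1 gives 12·v1 + 12·v2 = 0, so take v_1 = [-1, 1]^T.
λ = -1: A - (-1)I = [[8, 12], [-8, -12]]. Row 1 gives 8·v1 + 12·v2 = 0, so take v_2 = [3, -2]^T.
V = [v_1 v_2] = [[-1, 3], [1, -2]] has det V = -1, so V^{-1} = adj(V)/det V = [[2, 3], [1, 1]].
Modal coordinates z(0) = V^{-1} x(0): 2·0 + 3·(-1) = -3; 1·0 + 1·(-1) = -1; so z(0) = [-3, -1]^T.
x_1(t) = Σ_i (v_i)_1 · z_i(0) · e^{λ_i t} (row 1 of V times the modal terms).
x_1(1.0) = (-1)·(-3)·e^{-5·1.0} + 3·(-1)·e^{-1·1.0} = 3·0.006738 + (-3)·0.367879 = -1.0834.

-1.0834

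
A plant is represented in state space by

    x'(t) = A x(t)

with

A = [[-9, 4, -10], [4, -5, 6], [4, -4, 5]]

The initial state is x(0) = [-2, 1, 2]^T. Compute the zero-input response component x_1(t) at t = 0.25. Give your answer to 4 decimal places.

-1.5576

det(sI - A) = s^3 - (tr A)s^2 + (M11 + M22 + M33)s - det A, where Mii is the 2×2 principal minor of A obtained by deleting row i and column i.
tr A = (-9) + (-5) + 5 = -9; M11 = (-5)·5 - 6·(-4) = -25 - (-24) = -1; M22 = (-9)·5 - (-10)·4 = -45 - (-40) = -5; M33 = (-9)·(-5) - 4·4 = 45 - 16 = 29; sum of minors = 23.
det A = (-9)·((-5)·5 - 6·(-4)) - 4·(4·5 - 6·4) + (-10)·(4·(-4) - (-5)·4) = (-9)·(-1) - 4·(-4) + (-10)·4 = -15.
So p(s) = det(sI - A) = s^3 + 9s^2 + 23s + 15.
Rational-root test: any integer root divides 15. Testing small divisors, s = -1 works: p(-1) = -1 + 9 + (-23) + 15 = 0, so (s + 1) is a factor.
Dividing, p(s) = (s + 1)(s^2 + 8s + 15).
Factor s^2 + 8s + 15: two numbers with sum -8 and product 15 are -3 and -5, so s^2 + 8s + 15 = (s + 3)(s + 5).
Hence p(s) = (s + 1) (s + 3) (s + 5), with roots -5, -3, -1.
The eigenvalues -5, -3, -1 are distinct and real, so A is diagonalisable and x(t) = e^{At} x(0) = V diag(e^{λ_i t}) V^{-1} x(0), where the columns of V are the eigenvectors.
λ = -5: A - (-5)I = [[-4, 4, -10], [4, 0, 6], [4, -4, 10]]. v must be orthogonal to every row; (row 1) × (row 2) = [24, -16, -16], so take v_1 = [-3, 2, 2]^T.
λ = -3: A - (-3)I = [[-6, 4, -10], [4, -2, 6], [4, -4, 8]]. v must be orthogonal to every row; (row 1) × (row 2) = [4, -4, -4], so take v_2 = [1, -1, -1]^T.
λ = -1: A - (-1)I = [[-8, 4, -10], [4, -4, 6], [4, -4, 6]]. v must be orthogonal to every row; (row 1) × (row 2) = [-16, 8, 16], so take v_3 = [2, -1, -2]^T.
V = [v_1 v_2 v_3] = [[-3, 1, 2], [2, -1, -1], [2, -1, -2]] has det V = -1, so V^{-1} = adj(V)/det V = [[-1, 0, -1], [-2, -2, -1], [0, 1, -1]].
Modal coordinates z(0) = V^{-1} x(0): (-1)·(-2) + 0·1 + (-1)·2 = 0; (-2)·(-2) + (-2)·1 + (-1)·2 = 0; 0·(-2) + 1·1 + (-1)·2 = -1; so z(0) = [0, 0, -1]^T.
x_1(t) = Σ_i (v_i)_1 · z_i(0) · e^{λ_i t} (row 1 of V times the modal terms).
x_1(0.25) = (-3)·0·e^{-5·0.25} + 1·0·e^{-3·0.25} + 2·(-1)·e^{-1·0.25} = 0·0.286505 + 0·0.472367 + (-2)·0.778801 = -1.5576.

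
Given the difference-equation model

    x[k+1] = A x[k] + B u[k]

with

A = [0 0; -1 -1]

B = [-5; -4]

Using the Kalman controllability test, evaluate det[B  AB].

-45

AB = [[0], [9]]
Controllability matrix C = [B  AB] = [[-5, 0], [-4, 9]]
det(C) = (-5)·9 - 0·(-4) = -45 - 0 = -45
Since det(C) ≠ 0, rank(C) = 2 and the system is completely controllable.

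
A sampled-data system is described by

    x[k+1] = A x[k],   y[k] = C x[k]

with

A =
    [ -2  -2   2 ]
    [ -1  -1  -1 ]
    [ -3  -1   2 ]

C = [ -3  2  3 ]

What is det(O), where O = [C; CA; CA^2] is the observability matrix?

-441

CA = [[-5, 1, -2]]
CA^2 = [[15, 11, -15]]
Observability matrix O = [C; CA; CA^2] = [[-3, 2, 3], [-5, 1, -2], [15, 11, -15]]
Expanding along the first row, det(O) = (-3)·(1·(-15) - (-2)·11) - 2·((-5)·(-15) - (-2)·15) + 3·((-5)·11 - 1·15) = (-3)·7 - 2·105 + 3·(-70) = -441
Since det(O) ≠ 0, rank(O) = 3 and the system is completely observable.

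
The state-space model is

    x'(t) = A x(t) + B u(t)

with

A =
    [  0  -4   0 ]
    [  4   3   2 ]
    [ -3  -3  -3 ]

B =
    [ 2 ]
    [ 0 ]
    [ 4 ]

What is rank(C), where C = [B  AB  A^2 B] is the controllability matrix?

AB = [[0], [16], [-18]]
A^2B = [[-64], [12], [6]]
Controllability matrix C = [B  AB  A^2B] = [[2, 0, -64], [0, 16, 12], [4, -18, 6]]
det(C) = 2·(16·6 - 12·(-18)) - 0·(0·6 - 12·4) + (-64)·(0·(-18) - 16·4) = 2·312 - 0·(-48) + (-64)·(-64) = 4720 ≠ 0, so rank(C) = 3.
rank(C) = 3 = n, so the pair (A, B) is completely controllable.

3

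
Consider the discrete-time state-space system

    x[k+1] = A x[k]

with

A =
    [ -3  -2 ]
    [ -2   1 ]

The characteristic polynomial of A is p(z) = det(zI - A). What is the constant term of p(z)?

-7

For a 2×2 matrix, det(zI - A) = z^2 - (tr A)z + det A.
tr A = -2, det A = -7.
So p(z) = z^2 + 2z - 7.
The constant term is -7.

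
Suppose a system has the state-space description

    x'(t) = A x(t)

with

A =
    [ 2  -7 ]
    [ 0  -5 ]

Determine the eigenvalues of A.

-5, 2

det(sI - A) = s^2 - (tr A)s + det A, with tr A = 2 + (-5) = -3 and det A = 2·(-5) - (-7)·0 = -10 - 0 = -10.
So p(s) = det(sI - A) = s^2 + 3s - 10.
Factor s^2 + 3s - 10: two numbers with sum -3 and product -10 are 2 and -5, so s^2 + 3s - 10 = (s - 2)(s + 5).
Hence p(s) = (s - 2) (s + 5), with roots -5, 2.
At least one eigenvalue has non-negative real part, so the system is not asymptotically stable.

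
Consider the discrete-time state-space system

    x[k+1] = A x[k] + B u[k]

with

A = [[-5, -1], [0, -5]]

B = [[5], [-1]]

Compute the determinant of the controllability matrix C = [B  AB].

1

AB = [[-24], [5]]
Controllability matrix C = [B  AB] = [[5, -24], [-1, 5]]
det(C) = 5·5 - (-24)·(-1) = 25 - 24 = 1
Since det(C) ≠ 0, rank(C) = 2 and the system is completely controllable.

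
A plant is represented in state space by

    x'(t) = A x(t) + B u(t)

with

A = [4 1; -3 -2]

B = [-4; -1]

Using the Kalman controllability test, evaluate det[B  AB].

-73

AB = [[-17], [14]]
Controllability matrix C = [B  AB] = [[-4, -17], [-1, 14]]
det(C) = (-4)·14 - (-17)·(-1) = -56 - 17 = -73
Since det(C) ≠ 0, rank(C) = 2 and the system is completely controllable.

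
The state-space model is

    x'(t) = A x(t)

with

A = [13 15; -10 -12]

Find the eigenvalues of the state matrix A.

det(sI - A) = s^2 - (tr A)s + det A, with tr A = 13 + (-12) = 1 and det A = 13·(-12) - 15·(-10) = -156 - (-150) = -6.
So p(s) = det(sI - A) = s^2 - s - 6.
Factor s^2 - s - 6: two numbers with sum 1 and product -6 are 3 and -2, so s^2 - s - 6 = (s - 3)(s + 2).
Hence p(s) = (s - 3) (s + 2), with roots -2, 3.
At least one eigenvalue has non-negative real part, so the system is not asymptotically stable.

-2, 3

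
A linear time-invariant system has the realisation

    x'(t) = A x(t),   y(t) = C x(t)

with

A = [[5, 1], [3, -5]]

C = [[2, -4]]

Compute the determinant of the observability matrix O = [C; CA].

CA = [[-2, 22]]
Observability matrix O = [C; CA] = [[2, -4], [-2, 22]]
det(O) = 2·22 - (-4)·(-2) = 44 - 8 = 36
Since det(O) ≠ 0, rank(O) = 2 and the system is completely observable.

36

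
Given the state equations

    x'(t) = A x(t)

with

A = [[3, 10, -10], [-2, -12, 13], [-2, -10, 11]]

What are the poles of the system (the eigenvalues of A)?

-2, 1, 3

det(sI - A) = s^3 - (tr A)s^2 + (M11 + M22 + M33)s - det A, where Mii is the 2×2 principal minor of A obtained by deleting row i and column i.
tr A = 3 + (-12) + 11 = 2; M11 = (-12)·11 - 13·(-10) = -132 - (-130) = -2; M22 = 3·11 - (-10)·(-2) = 33 - 20 = 13; M33 = 3·(-12) - 10·(-2) = -36 - (-20) = -16; sum of minors = -5.
det A = 3·((-12)·11 - 13·(-10)) - 10·((-2)·11 - 13·(-2)) + (-10)·((-2)·(-10) - (-12)·(-2)) = 3·(-2) - 10·4 + (-10)·(-4) = -6.
So p(s) = det(sI - A) = s^3 - 2s^2 - 5s + 6.
Rational-root test: any integer root divides 6. Testing small divisors, s = 1 works: p(1) = 1 + (-2) + (-5) + 6 = 0, so (s - 1) is a factor.
Dividing, p(s) = (s - 1)(s^2 - s - 6).
Factor s^2 - s - 6: two numbers with sum 1 and product -6 are 3 and -2, so s^2 - s - 6 = (s - 3)(s + 2).
Hence p(s) = (s - 3) (s - 1) (s + 2), with roots -2, 1, 3.
At least one eigenvalue has non-negative real part, so the system is not asymptotically stable.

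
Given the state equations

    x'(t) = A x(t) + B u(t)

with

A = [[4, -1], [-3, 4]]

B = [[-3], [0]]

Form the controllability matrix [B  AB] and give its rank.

AB = [[-12], [9]]
Controllability matrix C = [B  AB] = [[-3, -12], [0, 9]]
det(C) = (-3)·9 - (-12)·0 = -27 - 0 = -27 ≠ 0, so rank(C) = 2.
rank(C) = 2 = n, so the pair (A, B) is completely controllable.

2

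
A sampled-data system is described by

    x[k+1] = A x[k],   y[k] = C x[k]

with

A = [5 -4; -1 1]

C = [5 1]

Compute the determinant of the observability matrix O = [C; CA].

-119

CA = [[24, -19]]
Observability matrix O = [C; CA] = [[5, 1], [24, -19]]
det(O) = 5·(-19) - 1·24 = -95 - 24 = -119
Since det(O) ≠ 0, rank(O) = 2 and the system is completely observable.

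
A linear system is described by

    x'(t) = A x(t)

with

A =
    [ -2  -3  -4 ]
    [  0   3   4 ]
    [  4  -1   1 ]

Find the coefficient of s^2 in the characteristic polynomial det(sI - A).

Expand det(sI - A) for the 3×3 matrix.
p(s) = s^3 - 2s^2 + 15s + 14.
(Check: constant term = det(-A) = (-1)^3 det A = 14; coefficient of s^2 = -tr A = -2.)
The coefficient of s^2 is -2.

-2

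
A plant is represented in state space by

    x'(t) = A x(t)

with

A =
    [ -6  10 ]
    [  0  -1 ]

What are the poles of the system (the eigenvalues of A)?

det(sI - A) = s^2 - (tr A)s + det A, with tr A = (-6) + (-1) = -7 and det A = (-6)·(-1) - 10·0 = 6 - 0 = 6.
So p(s) = det(sI - A) = s^2 + 7s + 6.
Factor s^2 + 7s + 6: two numbers with sum -7 and product 6 are -1 and -6, so s^2 + 7s + 6 = (s + 1)(s + 6).
Hence p(s) = (s + 1) (s + 6), with roots -6, -1.
All eigenvalues have negative real part, so the system is asymptotically stable.

-6, -1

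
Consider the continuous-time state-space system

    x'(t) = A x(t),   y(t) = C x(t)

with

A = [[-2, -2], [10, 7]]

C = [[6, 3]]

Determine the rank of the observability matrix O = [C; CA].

CA = [[18, 9]]
Observability matrix O = [C; CA] = [[6, 3], [18, 9]]
Every row of O is a scalar multiple of row 1 = [6, 3] (multipliers 1, 3), so the rows span a one-dimensional space.
O ≠ 0, hence rank(O) = 1.
rank(O) = 1 < n = 2, so the pair (A, C) is not completely observable.

1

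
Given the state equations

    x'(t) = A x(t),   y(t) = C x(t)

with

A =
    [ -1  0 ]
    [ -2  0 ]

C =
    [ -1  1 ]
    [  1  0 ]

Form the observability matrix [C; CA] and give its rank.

CA = [[-1, 0], [-1, 0]]
Observability matrix O = [C; CA] = [[-1, 1], [1, 0], [-1, 0], [-1, 0]]
Take the 2×2 submatrix of O formed by rows 1, 2: [[-1, 1], [1, 0]]. Its determinant is (-1)·0 - 1·1 = 0 - 1 = -1 ≠ 0.
So rank(O) ≥ 2; since O has 2 columns, rank(O) = 2.
rank(O) = 2 = n, so the pair (A, C) is completely observable.

2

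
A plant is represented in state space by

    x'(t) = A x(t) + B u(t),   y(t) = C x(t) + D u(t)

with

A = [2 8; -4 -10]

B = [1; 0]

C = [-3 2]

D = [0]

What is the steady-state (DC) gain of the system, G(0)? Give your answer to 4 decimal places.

G(0) = C(-A)^{-1}B + D = -C A^{-1} B + D.
det A = 12, so A^{-1} = (1/12)·adj(A) = [[-5/6, -2/3], [1/3, 1/6]]
A^{-1} B = [-5/6, 1/3]^T
C A^{-1} B = 19/6
G(0) = D - C A^{-1} B = 0 - (19/6) = -19/6 ≈ -3.1667

-3.1667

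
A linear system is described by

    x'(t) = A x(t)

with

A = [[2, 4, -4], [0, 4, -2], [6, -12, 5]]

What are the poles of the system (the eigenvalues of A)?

2, 4, 5

det(sI - A) = s^3 - (tr A)s^2 + (M11 + M22 + M33)s - det A, where Mii is the 2×2 principal minor of A obtained by deleting row i and column i.
tr A = 2 + 4 + 5 = 11; M11 = 4·5 - (-2)·(-12) = 20 - 24 = -4; M22 = 2·5 - (-4)·6 = 10 - (-24) = 34; M33 = 2·4 - 4·0 = 8 - 0 = 8; sum of minors = 38.
det A = 2·(4·5 - (-2)·(-12)) - 4·(0·5 - (-2)·6) + (-4)·(0·(-12) - 4·6) = 2·(-4) - 4·12 + (-4)·(-24) = 40.
So p(s) = det(sI - A) = s^3 - 11s^2 + 38s - 40.
Rational-root test: any integer root divides -40. Testing small divisors, s = 2 works: p(2) = 8 + (-44) + 76 + (-40) = 0, so (s - 2) is a factor.
Dividing, p(s) = (s - 2)(s^2 - 9s + 20).
Factor s^2 - 9s + 20: two numbers with sum 9 and product 20 are 5 and 4, so s^2 - 9s + 20 = (s - 5)(s - 4).
Hence p(s) = (s - 5) (s - 4) (s - 2), with roots 2, 4, 5.
At least one eigenvalue has non-negative real part, so the system is not asymptotically stable.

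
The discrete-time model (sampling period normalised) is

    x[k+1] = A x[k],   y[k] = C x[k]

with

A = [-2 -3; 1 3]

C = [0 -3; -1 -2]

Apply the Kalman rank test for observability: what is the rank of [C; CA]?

2

CA = [[-3, -9], [0, -3]]
Observability matrix O = [C; CA] = [[0, -3], [-1, -2], [-3, -9], [0, -3]]
Take the 2×2 submatrix of O formed by rows 1, 2: [[0, -3], [-1, -2]]. Its determinant is 0·(-2) - (-3)·(-1) = 0 - 3 = -3 ≠ 0.
So rank(O) ≥ 2; since O has 2 columns, rank(O) = 2.
rank(O) = 2 = n, so the pair (A, C) is completely observable.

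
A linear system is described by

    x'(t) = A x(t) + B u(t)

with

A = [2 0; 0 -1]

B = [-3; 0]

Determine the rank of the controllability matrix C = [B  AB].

AB = [[-6], [0]]
Controllability matrix C = [B  AB] = [[-3, -6], [0, 0]]
Every column of C is a scalar multiple of column 1 = [-3, 0] (multipliers 1, 2), so the columns span a one-dimensional space.
C ≠ 0, hence rank(C) = 1.
rank(C) = 1 < n = 2, so the pair (A, B) is not completely controllable.

1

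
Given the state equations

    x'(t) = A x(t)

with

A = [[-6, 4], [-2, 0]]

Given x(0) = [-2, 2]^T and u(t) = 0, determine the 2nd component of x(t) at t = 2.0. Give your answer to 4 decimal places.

det(sI - A) = s^2 - (tr A)s + det A, with tr A = (-6) + 0 = -6 and det A = (-6)·0 - 4·(-2) = 0 - (-8) = 8.
So p(s) = det(sI - A) = s^2 + 6s + 8.
Factor s^2 + 6s + 8: two numbers with sum -6 and product 8 are -2 and -4, so s^2 + 6s + 8 = (s + 2)(s + 4).
Hence p(s) = (s + 2) (s + 4), with roots -4, -2.
The eigenvalues -4, -2 are distinct and real, so A is diagonalisable and x(t) = e^{At} x(0) = V diag(e^{λ_i t}) V^{-1} x(0), where the columns of V are the eigenvectors.
λ = -4: A - (-4)I = [[-2, 4], [-2, 4]]. Row 1 gives (-2)·v1 + 4·v2 = 0, so take v_1 = [2, 1]^T.
λ = -2: A - (-2)I = [[-4, 4], [-2, 2]]. Row 1 gives (-4)·v1 + 4·v2 = 0, so take v_2 = [-1, -1]^T.
V = [v_1 v_2] = [[2, -1], [1, -1]] has det V = -1, so V^{-1} = adj(V)/det V = [[1, -1], [1, -2]].
Modal coordinates z(0) = V^{-1} x(0): 1·(-2) + (-1)·2 = -4; 1·(-2) + (-2)·2 = -6; so z(0) = [-4, -6]^T.
x_2(t) = Σ_i (v_i)_2 · z_i(0) · e^{λ_i t} (row 2 of V times the modal terms).
x_2(2.0) = 1·(-4)·e^{-4·2.0} + (-1)·(-6)·e^{-2·2.0} = (-4)·0.000335 + 6·0.018316 = 0.1086.

0.1086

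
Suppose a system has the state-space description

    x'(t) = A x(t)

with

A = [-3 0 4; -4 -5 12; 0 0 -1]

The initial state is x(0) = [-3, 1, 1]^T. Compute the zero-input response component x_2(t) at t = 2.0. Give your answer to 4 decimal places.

det(sI - A) = s^3 - (tr A)s^2 + (M11 + M22 + M33)s - det A, where Mii is the 2×2 principal minor of A obtained by deleting row i and column i.
tr A = (-3) + (-5) + (-1) = -9; M11 = (-5)·(-1) - 12·0 = 5 - 0 = 5; M22 = (-3)·(-1) - 4·0 = 3 - 0 = 3; M33 = (-3)·(-5) - 0·(-4) = 15 - 0 = 15; sum of minors = 23.
det A = (-3)·((-5)·(-1) - 12·0) - 0·((-4)·(-1) - 12·0) + 4·((-4)·0 - (-5)·0) = (-3)·5 - 0·4 + 4·0 = -15.
So p(s) = det(sI - A) = s^3 + 9s^2 + 23s + 15.
Rational-root test: any integer root divides 15. Testing small divisors, s = -1 works: p(-1) = -1 + 9 + (-23) + 15 = 0, so (s + 1) is a factor.
Dividing, p(s) = (s + 1)(s^2 + 8s + 15).
Factor s^2 + 8s + 15: two numbers with sum -8 and product 15 are -3 and -5, so s^2 + 8s + 15 = (s + 3)(s + 5).
Hence p(s) = (s + 1) (s + 3) (s + 5), with roots -5, -3, -1.
The eigenvalues -5, -3, -1 are distinct and real, so A is diagonalisable and x(t) = e^{At} x(0) = V diag(e^{λ_i t}) V^{-1} x(0), where the columns of V are the eigenvectors.
λ = -5: A - (-5)I = [[2, 0, 4], [-4, 0, 12], [0, 0, 4]]. v must be orthogonal to every row; (row 1) × (row 2) = [0, -40, 0], so take v_1 = [0, 1, 0]^T.
λ = -3: A - (-3)I = [[0, 0, 4], [-4, -2, 12], [0, 0, 2]]. v must be orthogonal to every row; (row 1) × (row 2) = [8, -16, 0], so take v_2 = [1, -2, 0]^T.
λ = -1: A - (-1)I = [[-2, 0, 4], [-4, -4, 12], [0, 0, 0]]. v must be orthogonal to every row; (row 1) × (row 2) = [16, 8, 8], so take v_3 = [2, 1, 1]^T.
V = [v_1 v_2 v_3] = [[0, 1, 2], [1, -2, 1], [0, 0, 1]] has det V = -1, so V^{-1} = adj(V)/det V = [[2, 1, -5], [1, 0, -2], [0, 0, 1]].
Modal coordinates z(0) = V^{-1} x(0): 2·(-3) + 1·1 + (-5)·1 = -10; 1·(-3) + 0·1 + (-2)·1 = -5; 0·(-3) + 0·1 + 1·1 = 1; so z(0) = [-10, -5, 1]^T.
x_2(t) = Σ_i (v_i)_2 · z_i(0) · e^{λ_i t} (row 2 of V times the modal terms).
x_2(2.0) = 1·(-10)·e^{-5·2.0} + (-2)·(-5)·e^{-3·2.0} + 1·1·e^{-1·2.0} = (-10)·0.000045 + 10·0.002479 + 1·0.135335 = 0.1597.

0.1597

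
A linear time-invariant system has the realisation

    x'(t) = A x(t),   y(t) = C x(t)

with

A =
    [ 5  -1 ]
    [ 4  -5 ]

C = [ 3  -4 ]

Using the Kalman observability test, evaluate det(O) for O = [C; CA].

CA = [[-1, 17]]
Observability matrix O = [C; CA] = [[3, -4], [-1, 17]]
det(O) = 3·17 - (-4)·(-1) = 51 - 4 = 47
Since det(O) ≠ 0, rank(O) = 2 and the system is completely observable.

47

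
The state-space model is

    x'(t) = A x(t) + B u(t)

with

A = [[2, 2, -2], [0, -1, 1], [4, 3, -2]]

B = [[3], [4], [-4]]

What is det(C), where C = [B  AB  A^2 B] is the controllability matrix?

-10816

AB = [[22], [-8], [32]]
A^2B = [[-36], [40], [0]]
Controllability matrix C = [B  AB  A^2B] = [[3, 22, -36], [4, -8, 40], [-4, 32, 0]]
Expanding along the first row, det(C) = 3·((-8)·0 - 40·32) - 22·(4·0 - 40·(-4)) + (-36)·(4·32 - (-8)·(-4)) = 3·(-1280) - 22·160 + (-36)·96 = -10816
Since det(C) ≠ 0, rank(C) = 3 and the system is completely controllable.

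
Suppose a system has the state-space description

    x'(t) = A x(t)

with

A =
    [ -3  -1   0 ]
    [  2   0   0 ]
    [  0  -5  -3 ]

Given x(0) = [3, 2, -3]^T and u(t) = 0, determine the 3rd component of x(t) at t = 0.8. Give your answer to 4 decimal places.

det(sI - A) = s^3 - (tr A)s^2 + (M11 + M22 + M33)s - det A, where Mii is the 2×2 principal minor of A obtained by deleting row i and column i.
tr A = (-3) + 0 + (-3) = -6; M11 = 0·(-3) - 0·(-5) = 0 - 0 = 0; M22 = (-3)·(-3) - 0·0 = 9 - 0 = 9; M33 = (-3)·0 - (-1)·2 = 0 - (-2) = 2; sum of minors = 11.
det A = (-3)·(0·(-3) - 0·(-5)) - (-1)·(2·(-3) - 0·0) + 0·(2·(-5) - 0·0) = (-3)·0 - (-1)·(-6) + 0·(-10) = -6.
So p(s) = det(sI - A) = s^3 + 6s^2 + 11s + 6.
Rational-root test: any integer root divides 6. Testing small divisors, s = -1 works: p(-1) = -1 + 6 + (-11) + 6 = 0, so (s + 1) is a factor.
Dividing, p(s) = (s + 1)(s^2 + 5s + 6).
Factor s^2 + 5s + 6: two numbers with sum -5 and product 6 are -2 and -3, so s^2 + 5s + 6 = (s + 2)(s + 3).
Hence p(s) = (s + 1) (s + 2) (s + 3), with roots -3, -2, -1.
The eigenvalues -3, -2, -1 are distinct and real, so A is diagonalisable and x(t) = e^{At} x(0) = V diag(e^{λ_i t}) V^{-1} x(0), where the columns of V are the eigenvectors.
λ = -3: A - (-3)I = [[0, -1, 0], [2, 3, 0], [0, -5, 0]]. v must be orthogonal to every row; (row 1) × (row 2) = [0, 0, 2], so take v_1 = [0, 0, 1]^T.
λ = -2: A - (-2)I = [[-1, -1, 0], [2, 2, 0], [0, -5, -1]]. v must be orthogonal to every row; (row 1) × (row 3) = [1, -1, 5], so take v_2 = [1, -1, 5]^T.
λ = -1: A - (-1)I = [[-2, -1, 0], [2, 1, 0], [0, -5, -2]]. v must be orthogonal to every row; (row 1) × (row 3) = [2, -4, 10], so take v_3 = [1, -2, 5]^T.
V = [v_1 v_2 v_3] = [[0, 1, 1], [0, -1, -2], [1, 5, 5]] has det V = -1, so V^{-1} = adj(V)/det V = [[-5, 0, 1], [2, 1, 0], [-1, -1, 0]].
Modal coordinates z(0) = V^{-1} x(0): (-5)·3 + 0·2 + 1·(-3) = -18; 2·3 + 1·2 + 0·(-3) = 8; (-1)·3 + (-1)·2 + 0·(-3) = -5; so z(0) = [-18, 8, -5]^T.
x_3(t) = Σ_i (v_i)_3 · z_i(0) · e^{λ_i t} (row 3 of V times the modal terms).
x_3(0.8) = 1·(-18)·e^{-3·0.8} + 5·8·e^{-2·0.8} + 5·(-5)·e^{-1·0.8} = (-18)·0.090718 + 40·0.201897 + (-25)·0.449329 = -4.7903.

-4.7903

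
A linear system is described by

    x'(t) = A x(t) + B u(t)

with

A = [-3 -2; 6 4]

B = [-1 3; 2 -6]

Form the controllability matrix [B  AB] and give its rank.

1

AB = [[-1, 3], [2, -6]]
Controllability matrix C = [B  AB] = [[-1, 3, -1, 3], [2, -6, 2, -6]]
Every column of C is a scalar multiple of column 1 = [-1, 2] (multipliers 1, -3, 1, -3), so the columns span a one-dimensional space.
C ≠ 0, hence rank(C) = 1.
rank(C) = 1 < n = 2, so the pair (A, B) is not completely controllable.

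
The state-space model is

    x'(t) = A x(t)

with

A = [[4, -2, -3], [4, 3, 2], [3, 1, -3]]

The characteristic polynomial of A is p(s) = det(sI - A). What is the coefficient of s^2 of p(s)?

-4

Expand det(sI - A) for the 3×3 matrix.
p(s) = s^3 - 4s^2 + 6s + 65.
(Check: constant term = det(-A) = (-1)^3 det A = 65; coefficient of s^2 = -tr A = -4.)
The coefficient of s^2 is -4.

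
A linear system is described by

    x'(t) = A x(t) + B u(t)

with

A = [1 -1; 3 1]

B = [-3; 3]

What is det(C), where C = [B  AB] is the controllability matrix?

36

AB = [[-6], [-6]]
Controllability matrix C = [B  AB] = [[-3, -6], [3, -6]]
det(C) = (-3)·(-6) - (-6)·3 = 18 - (-18) = 36
Since det(C) ≠ 0, rank(C) = 2 and the system is completely controllable.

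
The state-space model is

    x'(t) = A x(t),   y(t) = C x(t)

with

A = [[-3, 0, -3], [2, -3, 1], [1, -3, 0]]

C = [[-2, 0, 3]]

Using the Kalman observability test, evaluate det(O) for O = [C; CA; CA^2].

CA = [[9, -9, 6]]
CA^2 = [[-39, 9, -36]]
Observability matrix O = [C; CA; CA^2] = [[-2, 0, 3], [9, -9, 6], [-39, 9, -36]]
Expanding along the first row, det(O) = (-2)·((-9)·(-36) - 6·9) - 0·(9·(-36) - 6·(-39)) + 3·(9·9 - (-9)·(-39)) = (-2)·270 - 0·(-90) + 3·(-270) = -1350
Since det(O) ≠ 0, rank(O) = 3 and the system is completely observable.

-1350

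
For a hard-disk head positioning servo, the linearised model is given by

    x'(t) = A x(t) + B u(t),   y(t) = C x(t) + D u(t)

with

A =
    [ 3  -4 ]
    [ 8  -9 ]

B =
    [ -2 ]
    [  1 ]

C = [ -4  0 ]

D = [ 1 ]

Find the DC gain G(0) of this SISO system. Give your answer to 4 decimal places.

18.6000

G(0) = C(-A)^{-1}B + D = -C A^{-1} B + D.
det A = 5, so A^{-1} = (1/5)·adj(A) = [[-9/5, 4/5], [-8/5, 3/5]]
A^{-1} B = [22/5, 19/5]^T
C A^{-1} B = -88/5
G(0) = D - C A^{-1} B = 1 - (-88/5) = 93/5 ≈ 18.6000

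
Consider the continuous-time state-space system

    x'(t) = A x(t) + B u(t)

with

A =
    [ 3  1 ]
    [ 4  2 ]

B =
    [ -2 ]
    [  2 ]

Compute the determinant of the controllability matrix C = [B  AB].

AB = [[-4], [-4]]
Controllability matrix C = [B  AB] = [[-2, -4], [2, -4]]
det(C) = (-2)·(-4) - (-4)·2 = 8 - (-8) = 16
Since det(C) ≠ 0, rank(C) = 2 and the system is completely controllable.

16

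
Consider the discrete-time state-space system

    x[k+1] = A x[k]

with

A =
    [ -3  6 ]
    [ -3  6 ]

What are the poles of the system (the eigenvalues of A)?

det(zI - A) = z^2 - (tr A)z + det A, with tr A = (-3) + 6 = 3 and det A = (-3)·6 - 6·(-3) = -18 - (-18) = 0.
So p(z) = det(zI - A) = z^2 - 3z.
Factor z^2 - 3z: two numbers with sum 3 and product 0 are 3 and 0, so z^2 - 3z = z(z - 3).
Hence p(z) = z (z - 3), with roots 0, 3.

0, 3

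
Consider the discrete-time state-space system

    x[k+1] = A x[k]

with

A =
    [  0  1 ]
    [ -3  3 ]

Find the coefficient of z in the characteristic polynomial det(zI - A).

For a 2×2 matrix, det(zI - A) = z^2 - (tr A)z + det A.
tr A = 3, det A = 3.
So p(z) = z^2 - 3z + 3.
The coefficient of z is -3.

-3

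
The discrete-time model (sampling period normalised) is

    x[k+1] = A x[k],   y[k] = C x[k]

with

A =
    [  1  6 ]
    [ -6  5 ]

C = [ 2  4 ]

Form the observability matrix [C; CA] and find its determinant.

CA = [[-22, 32]]
Observability matrix O = [C; CA] = [[2, 4], [-22, 32]]
det(O) = 2·32 - 4·(-22) = 64 - (-88) = 152
Since det(O) ≠ 0, rank(O) = 2 and the system is completely observable.

152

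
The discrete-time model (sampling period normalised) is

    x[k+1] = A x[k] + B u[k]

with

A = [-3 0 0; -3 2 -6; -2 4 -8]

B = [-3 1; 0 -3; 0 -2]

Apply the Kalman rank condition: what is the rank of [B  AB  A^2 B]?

2

AB = [[9, -3], [9, 3], [6, 2]]
A^2B = [[-27, 9], [-45, 3], [-30, 2]]
Controllability matrix C = [B  AB  A^2B] = [[-3, 1, 9, -3, -27, 9], [0, -3, 9, 3, -45, 3], [0, -2, 6, 2, -30, 2]]
The rows r1, r2, r3 of C are linearly dependent: -2·r2 + 3·r3 = 0 (check each entry), so rank(C) ≤ 2.
The 2×2 minor from rows 1, 2, columns 1, 2 is (-3)·(-3) - 1·0 = 9 - 0 = 9 ≠ 0, so rank(C) = 2.
rank(C) = 2 < n = 3, so the pair (A, B) is not completely controllable.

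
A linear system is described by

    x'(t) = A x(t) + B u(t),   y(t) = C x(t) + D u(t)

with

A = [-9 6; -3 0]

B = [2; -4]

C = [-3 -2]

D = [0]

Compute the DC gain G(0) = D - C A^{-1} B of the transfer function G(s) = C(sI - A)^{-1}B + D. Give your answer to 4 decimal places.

G(0) = C(-A)^{-1}B + D = -C A^{-1} B + D.
det A = 18, so A^{-1} = (1/18)·adj(A) = [[0, -1/3], [1/6, -1/2]]
A^{-1} B = [4/3, 7/3]^T
C A^{-1} B = -26/3
G(0) = D - C A^{-1} B = 0 - (-26/3) = 26/3 ≈ 8.6667

8.6667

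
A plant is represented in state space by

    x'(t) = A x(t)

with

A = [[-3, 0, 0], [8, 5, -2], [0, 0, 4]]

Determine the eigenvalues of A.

-3, 4, 5

det(sI - A) = s^3 - (tr A)s^2 + (M11 + M22 + M33)s - det A, where Mii is the 2×2 principal minor of A obtained by deleting row i and column i.
tr A = (-3) + 5 + 4 = 6; M11 = 5·4 - (-2)·0 = 20 - 0 = 20; M22 = (-3)·4 - 0·0 = -12 - 0 = -12; M33 = (-3)·5 - 0·8 = -15 - 0 = -15; sum of minors = -7.
det A = (-3)·(5·4 - (-2)·0) - 0·(8·4 - (-2)·0) + 0·(8·0 - 5·0) = (-3)·20 - 0·32 + 0·0 = -60.
So p(s) = det(sI - A) = s^3 - 6s^2 - 7s + 60.
Rational-root test: any integer root divides 60. Testing small divisors, s = -3 works: p(-3) = -27 + (-54) + 21 + 60 = 0, so (s + 3) is a factor.
Dividing, p(s) = (s + 3)(s^2 - 9s + 20).
Factor s^2 - 9s + 20: two numbers with sum 9 and product 20 are 5 and 4, so s^2 - 9s + 20 = (s - 5)(s - 4).
Hence p(s) = (s - 5) (s - 4) (s + 3), with roots -3, 4, 5.
At least one eigenvalue has non-negative real part, so the system is not asymptotically stable.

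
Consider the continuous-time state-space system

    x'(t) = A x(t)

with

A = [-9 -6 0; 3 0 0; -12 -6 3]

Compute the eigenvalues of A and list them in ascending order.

det(sI - A) = s^3 - (tr A)s^2 + (M11 + M22 + M33)s - det A, where Mii is the 2×2 principal minor of A obtained by deleting row i and column i.
tr A = (-9) + 0 + 3 = -6; M11 = 0·3 - 0·(-6) = 0 - 0 = 0; M22 = (-9)·3 - 0·(-12) = -27 - 0 = -27; M33 = (-9)·0 - (-6)·3 = 0 - (-18) = 18; sum of minors = -9.
det A = (-9)·(0·3 - 0·(-6)) - (-6)·(3·3 - 0·(-12)) + 0·(3·(-6) - 0·(-12)) = (-9)·0 - (-6)·9 + 0·(-18) = 54.
So p(s) = det(sI - A) = s^3 + 6s^2 - 9s - 54.
Rational-root test: any integer root divides -54. Testing small divisors, s = -3 works: p(-3) = -27 + 54 + 27 + (-54) = 0, so (s + 3) is a factor.
Dividing, p(s) = (s + 3)(s^2 + 3s - 18).
Factor s^2 + 3s - 18: two numbers with sum -3 and product -18 are 3 and -6, so s^2 + 3s - 18 = (s - 3)(s + 6).
Hence p(s) = (s - 3) (s + 3) (s + 6), with roots -6, -3, 3.
At least one eigenvalue has non-negative real part, so the system is not asymptotically stable.

-6, -3, 3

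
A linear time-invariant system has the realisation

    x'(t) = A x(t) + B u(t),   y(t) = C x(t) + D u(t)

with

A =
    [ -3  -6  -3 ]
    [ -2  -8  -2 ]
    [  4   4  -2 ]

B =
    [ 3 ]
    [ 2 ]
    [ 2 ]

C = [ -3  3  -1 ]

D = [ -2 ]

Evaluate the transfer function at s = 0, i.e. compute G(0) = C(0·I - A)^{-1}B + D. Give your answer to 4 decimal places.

G(0) = C(-A)^{-1}B + D = -C A^{-1} B + D.
det A = -72, so A^{-1} = (1/-72)·adj(A) = [[-1/3, 1/3, 1/6], [1/6, -1/4, 0], [-1/3, 1/6, -1/6]]
A^{-1} B = [0, 0, -1]^T
C A^{-1} B = 1
G(0) = D - C A^{-1} B = -2 - (1) = -3

-3.0000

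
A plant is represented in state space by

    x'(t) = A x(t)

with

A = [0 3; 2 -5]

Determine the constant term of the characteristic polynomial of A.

-6

For a 2×2 matrix, det(sI - A) = s^2 - (tr A)s + det A.
tr A = -5, det A = -6.
So p(s) = s^2 + 5s - 6.
The constant term is -6.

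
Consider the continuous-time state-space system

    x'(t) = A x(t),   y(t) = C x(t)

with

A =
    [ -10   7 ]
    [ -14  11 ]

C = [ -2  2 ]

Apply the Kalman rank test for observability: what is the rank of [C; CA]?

CA = [[-8, 8]]
Observability matrix O = [C; CA] = [[-2, 2], [-8, 8]]
Every row of O is a scalar multiple of row 1 = [-2, 2] (multipliers 1, 4), so the rows span a one-dimensional space.
O ≠ 0, hence rank(O) = 1.
rank(O) = 1 < n = 2, so the pair (A, C) is not completely observable.

1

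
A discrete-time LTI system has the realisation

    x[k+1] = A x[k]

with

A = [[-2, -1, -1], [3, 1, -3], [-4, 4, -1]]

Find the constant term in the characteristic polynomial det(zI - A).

53

Expand det(zI - A) for the 3×3 matrix.
p(z) = z^3 + 2z^2 + 10z + 53.
(Check: constant term = det(-A) = (-1)^3 det A = 53; coefficient of z^2 = -tr A = 2.)
The constant term is 53.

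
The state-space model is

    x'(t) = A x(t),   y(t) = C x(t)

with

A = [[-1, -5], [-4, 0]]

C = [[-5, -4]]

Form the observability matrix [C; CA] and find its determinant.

-41

CA = [[21, 25]]
Observability matrix O = [C; CA] = [[-5, -4], [21, 25]]
det(O) = (-5)·25 - (-4)·21 = -125 - (-84) = -41
Since det(O) ≠ 0, rank(O) = 2 and the system is completely observable.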